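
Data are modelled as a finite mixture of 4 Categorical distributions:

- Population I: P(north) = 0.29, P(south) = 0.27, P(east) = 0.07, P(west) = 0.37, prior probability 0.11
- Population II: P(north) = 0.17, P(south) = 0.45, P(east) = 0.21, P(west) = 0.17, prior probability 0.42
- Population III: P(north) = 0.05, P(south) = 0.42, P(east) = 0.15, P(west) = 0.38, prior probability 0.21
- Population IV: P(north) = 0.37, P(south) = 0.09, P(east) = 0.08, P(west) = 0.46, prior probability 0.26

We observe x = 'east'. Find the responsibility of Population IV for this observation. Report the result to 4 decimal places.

0.1404

The responsibility of component k is P(Z=k) f_k(x) divided by Σ_j P(Z=j) f_j(x).
Categorical probabilities:
  L_I = P(east | comp) = 0.07
  L_II = P(east | comp) = 0.21
  L_III = P(east | comp) = 0.15
  L_IV = P(east | comp) = 0.08
Prior × likelihood for each component:
  P(Z=I)·L_I = 0.11 × 0.07 = 0.0077
  P(Z=II)·L_II = 0.42 × 0.21 = 0.0882
  P(Z=III)·L_III = 0.21 × 0.15 = 0.0315
  P(Z=IV)·L_IV = 0.26 × 0.08 = 0.0208
Sum: 0.0077 + 0.0882 + 0.0315 + 0.0208 = 0.1482
P(Population IV | the observation) = 0.0208 / 0.1482 ≈ 0.1404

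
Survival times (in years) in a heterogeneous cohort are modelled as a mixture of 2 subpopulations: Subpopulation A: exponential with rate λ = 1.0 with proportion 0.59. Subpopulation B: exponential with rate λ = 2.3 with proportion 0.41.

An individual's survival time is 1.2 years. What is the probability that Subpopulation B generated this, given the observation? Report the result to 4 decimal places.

The responsibility of component k is π_k f_k(x) divided by Σ_j π_j f_j(x).
Evaluate each component's likelihood at the observed value:
  f_A = 1.0·e^(−1.0·1.2) = 1.0·e^(−1.2000) = 0.301194
  f_B = 2.3·e^(−2.3·1.2) = 2.3·e^(−2.7600) = 0.145571
Unnormalised posteriors:
  π_A·f_A = 0.59 × 0.301194 = 0.177705
  π_B·f_B = 0.41 × 0.145571 = 0.0596841
Normaliser: 0.177705 + 0.0596841 = 0.237389
P(Subpopulation B | 1.2 years) = 0.0596841 / 0.237389 ≈ 0.2514

0.2514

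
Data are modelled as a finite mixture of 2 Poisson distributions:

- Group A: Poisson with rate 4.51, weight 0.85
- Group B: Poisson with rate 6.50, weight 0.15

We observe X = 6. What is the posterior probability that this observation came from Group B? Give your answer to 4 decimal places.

By Bayes' theorem, P(k | x) = P(Z=k) f_k(x) / Σ_j P(Z=j) f_j(x).
Component likelihoods at x = 6:
  f_A = 0.128546
  f_B = 0.157483
Multiply by the mixture weights:
  P(Z=A)·f_A = 0.85 × 0.128546 = 0.109264
  P(Z=B)·f_B = 0.15 × 0.157483 = 0.0236224
Evidence: 0.109264 + 0.0236224 = 0.132887
P(Group B | x) ≈ 0.1778

0.1778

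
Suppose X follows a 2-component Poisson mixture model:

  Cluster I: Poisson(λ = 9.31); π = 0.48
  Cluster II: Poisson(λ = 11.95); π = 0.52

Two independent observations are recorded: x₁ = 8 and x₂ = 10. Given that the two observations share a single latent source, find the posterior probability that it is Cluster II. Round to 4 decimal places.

0.3304

Posterior ∝ prior × likelihood, so P(k | x) ∝ π_k f_k(x); normalise over all components.
Since both observations come from the same component, the likelihood for component k is f_k(x₁)·f_k(x₂).
  L_I = [0.126705] × [0.122026] = 0.0154614
  L_II = [0.0666199] × [0.105705] = 0.00704207
Multiply by the mixture weights:
  π_I·L_I = 0.48 × 0.0154614 = 0.00742145
  π_II·L_II = 0.52 × 0.00704207 = 0.00366188
Normaliser: 0.00742145 + 0.00366188 = 0.0110833
P(Cluster II | x₁, x₂) = 0.00366188 / 0.0110833 ≈ 0.3304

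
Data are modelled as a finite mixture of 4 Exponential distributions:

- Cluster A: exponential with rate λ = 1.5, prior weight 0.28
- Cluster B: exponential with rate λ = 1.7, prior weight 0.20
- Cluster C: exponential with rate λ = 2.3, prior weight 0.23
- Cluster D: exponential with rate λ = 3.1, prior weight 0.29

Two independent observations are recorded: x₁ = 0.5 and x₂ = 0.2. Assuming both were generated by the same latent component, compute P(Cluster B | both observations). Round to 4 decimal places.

0.1836

By Bayes' theorem, P(k | x) = π_k f_k(x) / Σ_j π_j f_j(x).
Since both observations come from the same component, the likelihood for component k is f_k(x₁)·f_k(x₂).
  f_A = [1.5·e^(−1.5·0.5) = 1.5·e^(−0.7500) = 0.70855] × [1.11123] = 0.78736
  f_B = [1.7·e^(−1.7·0.5) = 1.7·e^(−0.8500) = 0.726605] × [1.21001] = 0.879199
  f_C = [2.3·e^(−2.3·0.5) = 2.3·e^(−1.1500) = 0.728265] × [1.45195] = 1.05741
  f_D = [3.1·e^(−3.1·0.5) = 3.1·e^(−1.5500) = 0.657969] × [1.66763] = 1.09725
Prior × likelihood for each component:
  π_A·f_A = 0.28 × 0.78736 = 0.220461
  π_B·f_B = 0.20 × 0.879199 = 0.17584
  π_C·f_C = 0.23 × 1.05741 = 0.243203
  π_D·f_D = 0.29 × 1.09725 = 0.318202
Evidence: 0.220461 + 0.17584 + 0.243203 + 0.318202 = 0.957706
P(Cluster B | data) = 0.17584 / 0.957706 ≈ 0.1836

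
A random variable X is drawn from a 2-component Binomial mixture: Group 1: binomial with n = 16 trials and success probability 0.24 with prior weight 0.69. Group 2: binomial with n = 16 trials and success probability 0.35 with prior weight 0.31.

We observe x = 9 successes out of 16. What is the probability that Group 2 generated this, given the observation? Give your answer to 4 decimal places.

0.8177

By Bayes' theorem, P(k | x) = P(Z=k) f_k(x) / Σ_j P(Z=j) f_j(x).
Binomial probabilities:
  L_1 = C(16,9)·0.24^9·0.76^7 = 11440·2.64181e-06·0.146452 = 0.00442611
  L_2 = C(16,9)·0.35^9·0.65^7 = 11440·7.88156e-05·0.0490223 = 0.044201
Multiply by the mixture weights:
  P(Z=1)·L_1 = 0.69 × 0.00442611 = 0.00305402
  P(Z=2)·L_2 = 0.31 × 0.044201 = 0.0137023
Normaliser: 0.00305402 + 0.0137023 = 0.0167563
So the posterior for Group 2 is 0.0137023 / 0.0167563 ≈ 0.8177.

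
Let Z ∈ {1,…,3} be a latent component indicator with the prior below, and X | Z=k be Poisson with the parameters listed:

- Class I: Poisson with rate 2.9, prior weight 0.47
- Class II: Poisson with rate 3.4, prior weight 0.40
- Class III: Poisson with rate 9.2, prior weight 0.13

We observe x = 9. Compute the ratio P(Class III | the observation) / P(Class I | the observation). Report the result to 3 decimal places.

16.531

The posterior odds equal the prior odds times the likelihood ratio: (π_i/π_j)·(f_i(x)/f_j(x)).
Poisson probabilities:
  L_I = e^(−2.9)·2.9^9/9! = 0.00219971
  L_II = e^(−3.4)·3.4^9/9! = 0.00558401
  L_III = e^(−9.2)·9.2^9/9! = 0.131467
Posterior odds = (π_III·L_III) / (π_I·L_I) = (0.13·0.131467) / (0.47·0.00219971) = 0.0170908 / 0.00103386 ≈ 16.531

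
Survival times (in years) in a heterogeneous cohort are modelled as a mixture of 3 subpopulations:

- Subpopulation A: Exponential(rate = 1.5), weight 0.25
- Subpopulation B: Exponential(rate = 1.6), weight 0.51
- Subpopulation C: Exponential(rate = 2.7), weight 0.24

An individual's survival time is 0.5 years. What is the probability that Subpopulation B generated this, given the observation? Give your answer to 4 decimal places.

0.5151

Apply Bayes' rule: the posterior for each component is proportional to its prior times its likelihood at x.
Exponential densities:
  p_A = 0.70855
  p_B = 0.718926
  p_C = 0.699949
Multiply by the mixture weights:
  w_A·p_A = 0.25 × 0.70855 = 0.177137
  w_B·p_B = 0.51 × 0.718926 = 0.366652
  w_C·p_C = 0.24 × 0.699949 = 0.167988
Sum: 0.177137 + 0.366652 + 0.167988 = 0.711778
P(Subpopulation B | x) = 0.366652 / 0.711778 ≈ 0.5151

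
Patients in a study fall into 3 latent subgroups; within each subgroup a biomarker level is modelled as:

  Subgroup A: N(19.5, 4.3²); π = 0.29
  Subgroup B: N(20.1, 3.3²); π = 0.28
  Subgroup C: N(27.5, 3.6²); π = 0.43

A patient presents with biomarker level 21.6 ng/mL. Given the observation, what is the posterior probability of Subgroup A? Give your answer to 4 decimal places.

Apply Bayes' rule: the posterior for each component is proportional to its prior times its likelihood at x.
Normal densities:
  L_A = (1/(4.3·√(2π)))·exp(−(21.6−19.5)²/(2·4.3²)) = 0.092777·exp(-0.11925) = 0.0823475
  L_B = (1/(3.3·√(2π)))·exp(−(21.6−20.1)²/(2·3.3²)) = 0.120892·exp(-0.10331) = 0.109026
  L_C = (1/(3.6·√(2π)))·exp(−(21.6−27.5)²/(2·3.6²)) = 0.110817·exp(-1.34298) = 0.0289307
Weight by the priors:
  w_A·L_A = 0.29 × 0.0823475 = 0.0238808
  w_B·L_B = 0.28 × 0.109026 = 0.0305273
  w_C·L_C = 0.43 × 0.0289307 = 0.0124402
Normaliser: 0.0238808 + 0.0305273 + 0.0124402 = 0.0668483
So the posterior for Subgroup A is 0.0238808 / 0.0668483 ≈ 0.3572.

0.3572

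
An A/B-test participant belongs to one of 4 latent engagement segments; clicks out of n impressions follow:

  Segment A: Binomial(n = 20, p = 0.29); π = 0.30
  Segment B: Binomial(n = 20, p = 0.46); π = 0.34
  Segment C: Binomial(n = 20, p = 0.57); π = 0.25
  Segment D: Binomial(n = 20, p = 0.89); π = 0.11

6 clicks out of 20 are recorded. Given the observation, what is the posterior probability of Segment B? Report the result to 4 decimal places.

By Bayes' theorem, P(k | x) = P(Z=k) f_k(x) / Σ_j P(Z=j) f_j(x).
Evaluate each component's likelihood at the observed value:
  p_A = 0.190717
  p_B = 0.065833
  p_C = 0.0098218
  p_D = 7.31512e-10
Prior × likelihood for each component:
  P(Z=A)·p_A = 0.30 × 0.190717 = 0.057215
  P(Z=B)·p_B = 0.34 × 0.065833 = 0.0223832
  P(Z=C)·p_C = 0.25 × 0.0098218 = 0.00245545
  P(Z=D)·p_D = 0.11 × 7.31512e-10 = 8.04663e-11
Evidence: 0.057215 + 0.0223832 + 0.00245545 + 8.04663e-11 = 0.0820537
P(Segment B | the observation) = 0.0223832 / 0.0820537 ≈ 0.2728

0.2728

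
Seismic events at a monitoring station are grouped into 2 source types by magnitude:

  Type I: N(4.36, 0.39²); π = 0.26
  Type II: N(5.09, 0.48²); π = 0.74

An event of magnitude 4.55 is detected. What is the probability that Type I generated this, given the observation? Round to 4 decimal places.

0.4197

P(component k | x) = P(Z=k)·f_k(x) / marginal(x), where marginal(x) = Σ_j P(Z=j)·f_j(x).
Component likelihoods at x = 4.55:
  f_I = 0.908462
  f_II = 0.44141
Prior × likelihood for each component:
  P(Z=I)·f_I = 0.26 × 0.908462 = 0.2362
  P(Z=II)·f_II = 0.74 × 0.44141 = 0.326643
Sum: 0.2362 + 0.326643 = 0.562843
P(Type I | 4.55) = 0.2362 / 0.562843 ≈ 0.4197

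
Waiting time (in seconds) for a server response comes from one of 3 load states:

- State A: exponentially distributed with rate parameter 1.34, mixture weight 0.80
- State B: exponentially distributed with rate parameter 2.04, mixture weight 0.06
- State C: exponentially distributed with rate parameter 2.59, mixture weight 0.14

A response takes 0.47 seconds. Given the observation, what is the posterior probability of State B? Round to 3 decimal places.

0.065

By Bayes' theorem, P(k | x) = w_k f_k(x) / Σ_j w_j f_j(x).
Exponential densities:
  p_A = 1.34·e^(−1.34·0.47) = 1.34·e^(−0.6298) = 0.713816
  p_B = 2.04·e^(−2.04·0.47) = 2.04·e^(−0.9588) = 0.782039
  p_C = 2.59·e^(−2.59·0.47) = 2.59·e^(−1.2173) = 0.766713
Multiply by the mixture weights:
  w_A·p_A = 0.80 × 0.713816 = 0.571053
  w_B·p_B = 0.06 × 0.782039 = 0.0469224
  w_C·p_C = 0.14 × 0.766713 = 0.10734
Evidence: 0.571053 + 0.0469224 + 0.10734 = 0.725315
Responsibility of State B: 0.0469224 / 0.725315 ≈ 0.065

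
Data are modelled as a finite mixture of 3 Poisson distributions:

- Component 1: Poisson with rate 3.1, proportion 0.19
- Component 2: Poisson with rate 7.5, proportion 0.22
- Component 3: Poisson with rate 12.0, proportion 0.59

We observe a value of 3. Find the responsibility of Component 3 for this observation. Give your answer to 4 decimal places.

The responsibility of component k is w_k f_k(x) divided by Σ_j w_j f_j(x).
Poisson probabilities:
  p_1 = e^(−3.1)·3.1^3/3! = 0.223677
  p_2 = e^(−7.5)·7.5^3/3! = 0.0388887
  p_3 = e^(−12.0)·12.0^3/3! = 0.00176953
Unnormalised posteriors:
  w_1·p_1 = 0.19 × 0.223677 = 0.0424986
  w_2·p_2 = 0.22 × 0.0388887 = 0.00855552
  w_3·p_3 = 0.59 × 0.00176953 = 0.00104402
Sum: 0.0424986 + 0.00855552 + 0.00104402 = 0.0520981
P(Component 3 | 3) ≈ 0.0200

0.0200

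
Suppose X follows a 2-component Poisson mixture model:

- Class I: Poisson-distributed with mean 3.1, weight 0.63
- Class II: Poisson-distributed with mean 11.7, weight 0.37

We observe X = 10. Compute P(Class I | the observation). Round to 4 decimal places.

P(component k | x) = P(Z=k)·f_k(x) / marginal(x), where marginal(x) = Σ_j P(Z=j)·f_j(x).
Component likelihoods at x = 10:
  f_I = 0.00101752
  f_II = 0.109863
Unnormalised posteriors:
  P(Z=I)·f_I = 0.63 × 0.00101752 = 0.000641035
  P(Z=II)·f_II = 0.37 × 0.109863 = 0.0406492
Evidence: 0.000641035 + 0.0406492 = 0.0412902
P(Class I | the observation) = 0.000641035 / 0.0412902 ≈ 0.0155

0.0155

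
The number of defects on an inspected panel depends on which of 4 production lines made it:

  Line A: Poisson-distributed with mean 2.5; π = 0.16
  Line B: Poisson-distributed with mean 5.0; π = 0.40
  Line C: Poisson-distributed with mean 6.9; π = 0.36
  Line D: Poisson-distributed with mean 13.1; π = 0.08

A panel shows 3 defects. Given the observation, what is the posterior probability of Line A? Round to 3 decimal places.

0.310

The responsibility of component k is w_k f_k(x) divided by Σ_j w_j f_j(x).
Evaluate each component's likelihood at the observed value:
  p_A = e^(−2.5)·2.5^3/3! = 0.213763
  p_B = e^(−5.0)·5.0^3/3! = 0.140374
  p_C = e^(−6.9)·6.9^3/3! = 0.0551778
  p_D = e^(−13.1)·13.1^3/3! = 0.000766311
Prior × likelihood for each component:
  w_A·p_A = 0.16 × 0.213763 = 0.0342021
  w_B·p_B = 0.40 × 0.140374 = 0.0561496
  w_C·p_C = 0.36 × 0.0551778 = 0.019864
  w_D·p_D = 0.08 × 0.000766311 = 6.13049e-05
Sum: 0.0342021 + 0.0561496 + 0.019864 + 6.13049e-05 = 0.110277
P(Line A | data) ≈ 0.310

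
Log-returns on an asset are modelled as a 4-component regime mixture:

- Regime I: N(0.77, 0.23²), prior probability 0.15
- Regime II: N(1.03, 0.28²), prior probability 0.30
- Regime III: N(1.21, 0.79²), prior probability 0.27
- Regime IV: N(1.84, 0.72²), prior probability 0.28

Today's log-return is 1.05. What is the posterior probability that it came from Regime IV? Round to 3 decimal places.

By Bayes' theorem, P(k | x) = w_k f_k(x) / Σ_j w_j f_j(x).
Normal densities:
  L_I = (1/(0.23·√(2π)))·exp(−(1.05−0.77)²/(2·0.23²)) = 1.734532·exp(-0.74102) = 0.826725
  L_II = (1/(0.28·√(2π)))·exp(−(1.05−1.03)²/(2·0.28²)) = 1.424794·exp(-0.00255) = 1.42116
  L_III = (1/(0.79·√(2π)))·exp(−(1.05−1.21)²/(2·0.79²)) = 0.504990·exp(-0.02051) = 0.494739
  L_IV = (1/(0.72·√(2π)))·exp(−(1.05−1.84)²/(2·0.72²)) = 0.554087·exp(-0.60195) = 0.303497
Multiply by the mixture weights:
  w_I·L_I = 0.15 × 0.826725 = 0.124009
  w_II·L_II = 0.30 × 1.42116 = 0.426349
  w_III·L_III = 0.27 × 0.494739 = 0.133579
  w_IV·L_IV = 0.28 × 0.303497 = 0.0849792
Marginal: 0.124009 + 0.426349 + 0.133579 + 0.0849792 = 0.768917
Responsibility of Regime IV: 0.0849792 / 0.768917 ≈ 0.111

0.111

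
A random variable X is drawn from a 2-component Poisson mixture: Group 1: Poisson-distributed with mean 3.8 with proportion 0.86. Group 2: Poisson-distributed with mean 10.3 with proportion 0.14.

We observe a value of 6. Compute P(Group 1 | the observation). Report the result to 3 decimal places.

By Bayes' theorem, P(k | x) = π_k f_k(x) / Σ_j π_j f_j(x).
Poisson probabilities:
  p_1 = e^(−3.8)·3.8^6/6! = 0.0935513
  p_2 = e^(−10.3)·10.3^6/6! = 0.0557773
Weight by the priors:
  π_1·p_1 = 0.86 × 0.0935513 = 0.0804542
  π_2·p_2 = 0.14 × 0.0557773 = 0.00780883
Normaliser: 0.0804542 + 0.00780883 = 0.088263
So the posterior for Group 1 is 0.0804542 / 0.088263 ≈ 0.912.

0.912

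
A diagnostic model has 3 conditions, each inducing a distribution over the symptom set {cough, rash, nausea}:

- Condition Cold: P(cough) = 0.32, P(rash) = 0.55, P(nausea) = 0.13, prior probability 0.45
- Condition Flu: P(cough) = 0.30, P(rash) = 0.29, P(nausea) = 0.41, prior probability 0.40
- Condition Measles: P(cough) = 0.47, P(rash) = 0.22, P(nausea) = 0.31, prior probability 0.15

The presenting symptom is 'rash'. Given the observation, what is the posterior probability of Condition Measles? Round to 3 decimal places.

P(component k | x) = P(Z=k)·f_k(x) / marginal(x), where marginal(x) = Σ_j P(Z=j)·f_j(x).
Component likelihoods at x = 'rash':
  f_Cold = 0.55
  f_Flu = 0.29
  f_Measles = 0.22
Unnormalised posteriors:
  P(Z=Cold)·f_Cold = 0.45 × 0.55 = 0.2475
  P(Z=Flu)·f_Flu = 0.40 × 0.29 = 0.116
  P(Z=Measles)·f_Measles = 0.15 × 0.22 = 0.033
Evidence: 0.2475 + 0.116 + 0.033 = 0.3965
P(Condition Measles | 'rash') ≈ 0.083

0.083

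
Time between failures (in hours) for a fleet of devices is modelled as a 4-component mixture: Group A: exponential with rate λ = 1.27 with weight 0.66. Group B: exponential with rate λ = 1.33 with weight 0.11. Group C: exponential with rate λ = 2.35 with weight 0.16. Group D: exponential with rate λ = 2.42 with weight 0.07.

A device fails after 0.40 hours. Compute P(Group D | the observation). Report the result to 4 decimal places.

P(component k | x) = w_k·f_k(x) / marginal(x), where marginal(x) = Σ_j w_j·f_j(x).
Evaluate each component's likelihood at the observed value:
  p_A = 0.764156
  p_B = 0.78128
  p_C = 0.917975
  p_D = 0.919218
Multiply by the mixture weights:
  w_A·p_A = 0.66 × 0.764156 = 0.504343
  w_B·p_B = 0.11 × 0.78128 = 0.0859409
  w_C·p_C = 0.16 × 0.917975 = 0.146876
  w_D·p_D = 0.07 × 0.919218 = 0.0643452
Sum: 0.504343 + 0.0859409 + 0.146876 + 0.0643452 = 0.801505
Responsibility of Group D: 0.0643452 / 0.801505 ≈ 0.0803

0.0803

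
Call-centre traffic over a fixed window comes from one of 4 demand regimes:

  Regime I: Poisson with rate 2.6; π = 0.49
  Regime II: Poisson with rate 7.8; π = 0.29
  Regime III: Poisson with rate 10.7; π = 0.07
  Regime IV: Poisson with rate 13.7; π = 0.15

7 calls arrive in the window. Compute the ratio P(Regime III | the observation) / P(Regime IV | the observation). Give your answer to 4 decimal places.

1.6616

The posterior odds equal the prior odds times the likelihood ratio: (P(Z=i)/P(Z=j))·(f_i(x)/f_j(x)).
Component likelihoods at x = 7 calls:
  f_I = 0.0118363
  f_II = 0.142802
  f_III = 0.0718298
  f_IV = 0.0201734
0.00502809 / 0.00302601 ≈ 1.6616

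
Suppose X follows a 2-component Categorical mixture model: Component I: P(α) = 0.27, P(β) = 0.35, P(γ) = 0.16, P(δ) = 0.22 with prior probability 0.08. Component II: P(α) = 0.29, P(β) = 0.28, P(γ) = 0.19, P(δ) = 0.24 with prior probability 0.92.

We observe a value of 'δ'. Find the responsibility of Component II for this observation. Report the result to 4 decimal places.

0.9262

Apply Bayes' rule: the posterior for each component is proportional to its prior times its likelihood at x.
Categorical probabilities:
  p_I = P(δ | comp) = 0.22
  p_II = P(δ | comp) = 0.24
Unnormalised posteriors:
  w_I·p_I = 0.08 × 0.22 = 0.0176
  w_II·p_II = 0.92 × 0.24 = 0.2208
Sum: 0.0176 + 0.2208 = 0.2384
P(Component II | x) ≈ 0.9262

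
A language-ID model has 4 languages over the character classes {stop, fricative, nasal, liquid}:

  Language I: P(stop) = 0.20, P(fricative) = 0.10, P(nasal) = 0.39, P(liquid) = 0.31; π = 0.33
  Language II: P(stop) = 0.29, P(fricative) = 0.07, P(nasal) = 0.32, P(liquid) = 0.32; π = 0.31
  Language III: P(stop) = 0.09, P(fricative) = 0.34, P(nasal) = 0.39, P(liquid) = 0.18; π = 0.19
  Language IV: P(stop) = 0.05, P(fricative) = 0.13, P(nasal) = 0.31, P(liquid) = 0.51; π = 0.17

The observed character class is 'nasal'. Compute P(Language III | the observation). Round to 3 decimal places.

Apply Bayes' rule: the posterior for each component is proportional to its prior times its likelihood at x.
Component likelihoods at x = 'nasal':
  L_I = P(nasal | comp) = 0.39
  L_II = P(nasal | comp) = 0.32
  L_III = P(nasal | comp) = 0.39
  L_IV = P(nasal | comp) = 0.31
Multiply by the mixture weights:
  π_I·L_I = 0.33 × 0.39 = 0.1287
  π_II·L_II = 0.31 × 0.32 = 0.0992
  π_III·L_III = 0.19 × 0.39 = 0.0741
  π_IV·L_IV = 0.17 × 0.31 = 0.0527
Marginal: 0.1287 + 0.0992 + 0.0741 + 0.0527 = 0.3547
Responsibility of Language III: 0.0741 / 0.3547 ≈ 0.209

0.209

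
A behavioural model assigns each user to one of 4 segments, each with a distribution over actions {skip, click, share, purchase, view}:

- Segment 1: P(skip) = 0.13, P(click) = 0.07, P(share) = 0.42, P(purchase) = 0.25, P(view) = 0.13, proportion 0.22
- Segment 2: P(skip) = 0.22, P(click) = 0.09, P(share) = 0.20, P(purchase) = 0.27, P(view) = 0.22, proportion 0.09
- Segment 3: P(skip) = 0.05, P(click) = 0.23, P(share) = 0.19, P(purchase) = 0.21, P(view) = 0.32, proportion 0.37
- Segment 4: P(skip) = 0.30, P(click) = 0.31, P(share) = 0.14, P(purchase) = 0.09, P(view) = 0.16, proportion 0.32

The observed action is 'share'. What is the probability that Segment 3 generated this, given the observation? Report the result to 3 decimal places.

0.312

P(component k | x) = π_k·f_k(x) / marginal(x), where marginal(x) = Σ_j π_j·f_j(x).
Component likelihoods at x = 'share':
  f_1 = P(share | comp) = 0.42
  f_2 = P(share | comp) = 0.20
  f_3 = P(share | comp) = 0.19
  f_4 = P(share | comp) = 0.14
Weight by the priors:
  π_1·f_1 = 0.22 × 0.42 = 0.0924
  π_2·f_2 = 0.09 × 0.2 = 0.018
  π_3·f_3 = 0.37 × 0.19 = 0.0703
  π_4·f_4 = 0.32 × 0.14 = 0.0448
Marginal: 0.0924 + 0.018 + 0.0703 + 0.0448 = 0.2255
Responsibility of Segment 3: 0.0703 / 0.2255 ≈ 0.312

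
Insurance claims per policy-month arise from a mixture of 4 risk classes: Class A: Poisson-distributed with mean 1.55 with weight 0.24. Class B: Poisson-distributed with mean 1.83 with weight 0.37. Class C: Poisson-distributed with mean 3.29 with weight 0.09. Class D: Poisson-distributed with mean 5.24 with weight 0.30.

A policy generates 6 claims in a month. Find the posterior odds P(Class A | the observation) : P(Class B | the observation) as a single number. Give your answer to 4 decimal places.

Only the two components matter; the odds are (P(Z=i) f_i(x)) / (P(Z=j) f_j(x)).
Poisson probabilities:
  L_A = e^(−1.55)·1.55^6/6! = 0.00408791
  L_B = e^(−1.83)·1.83^6/6! = 0.00836787
  L_C = e^(−3.29)·3.29^6/6! = 0.0656166
  L_D = e^(−5.24)·5.24^6/6! = 0.152388
0.000981098 / 0.00309611 ≈ 0.3169

0.3169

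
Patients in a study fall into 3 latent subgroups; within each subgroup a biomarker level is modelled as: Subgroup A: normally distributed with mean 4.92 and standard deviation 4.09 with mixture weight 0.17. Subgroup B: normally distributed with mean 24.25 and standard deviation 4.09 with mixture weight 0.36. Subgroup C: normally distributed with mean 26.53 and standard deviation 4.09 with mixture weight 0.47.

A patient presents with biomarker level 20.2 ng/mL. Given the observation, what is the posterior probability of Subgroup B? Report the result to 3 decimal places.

0.608

P(component k | x) = P(Z=k)·f_k(x) / marginal(x), where marginal(x) = Σ_j P(Z=j)·f_j(x).
Normal densities:
  p_A = 9.08671e-05
  p_B = 0.0597401
  p_C = 0.0294478
Multiply by the mixture weights:
  P(Z=A)·p_A = 0.17 × 9.08671e-05 = 1.54474e-05
  P(Z=B)·p_B = 0.36 × 0.0597401 = 0.0215064
  P(Z=C)·p_C = 0.47 × 0.0294478 = 0.0138405
Evidence: 1.54474e-05 + 0.0215064 + 0.0138405 = 0.0353624
So the posterior for Subgroup B is 0.0215064 / 0.0353624 ≈ 0.608.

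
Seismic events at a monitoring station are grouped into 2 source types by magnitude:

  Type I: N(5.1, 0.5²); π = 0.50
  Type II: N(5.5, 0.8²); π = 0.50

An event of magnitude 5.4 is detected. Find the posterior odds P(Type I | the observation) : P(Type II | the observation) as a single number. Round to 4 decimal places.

Since P(k|x) ∝ π_k f_k(x), the posterior odds are π_i f_i(x) / (π_j f_j(x)).
Component likelihoods at x = 5.4:
  f_I = (1/(0.5·√(2π)))·exp(−(5.4−5.1)²/(2·0.5²)) = 0.797885·exp(-0.18000) = 0.666449
  f_II = (1/(0.8·√(2π)))·exp(−(5.4−5.5)²/(2·0.8²)) = 0.498678·exp(-0.00781) = 0.494797
Odds = (0.50/0.50) × (0.666449/0.494797) = 1 × 1.34691 ≈ 1.3469

1.3469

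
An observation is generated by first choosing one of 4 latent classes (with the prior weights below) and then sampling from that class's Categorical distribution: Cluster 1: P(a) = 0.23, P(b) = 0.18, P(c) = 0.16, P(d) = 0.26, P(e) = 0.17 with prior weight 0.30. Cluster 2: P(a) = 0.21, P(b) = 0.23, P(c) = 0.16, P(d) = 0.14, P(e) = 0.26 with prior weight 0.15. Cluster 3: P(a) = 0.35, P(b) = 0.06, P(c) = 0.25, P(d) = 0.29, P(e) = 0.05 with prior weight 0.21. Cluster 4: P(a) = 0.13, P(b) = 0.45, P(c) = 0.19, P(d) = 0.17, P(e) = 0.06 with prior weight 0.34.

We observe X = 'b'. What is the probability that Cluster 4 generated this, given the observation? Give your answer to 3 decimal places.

Apply Bayes' rule: the posterior for each component is proportional to its prior times its likelihood at x.
Component likelihoods at x = 'b':
  p_1 = P(b | comp) = 0.18
  p_2 = P(b | comp) = 0.23
  p_3 = P(b | comp) = 0.06
  p_4 = P(b | comp) = 0.45
Unnormalised posteriors:
  π_1·p_1 = 0.30 × 0.18 = 0.054
  π_2·p_2 = 0.15 × 0.23 = 0.0345
  π_3·p_3 = 0.21 × 0.06 = 0.0126
  π_4·p_4 = 0.34 × 0.45 = 0.153
Normaliser: 0.054 + 0.0345 + 0.0126 + 0.153 = 0.2541
P(Cluster 4 | 'b') = 0.153 / 0.2541 ≈ 0.602

0.602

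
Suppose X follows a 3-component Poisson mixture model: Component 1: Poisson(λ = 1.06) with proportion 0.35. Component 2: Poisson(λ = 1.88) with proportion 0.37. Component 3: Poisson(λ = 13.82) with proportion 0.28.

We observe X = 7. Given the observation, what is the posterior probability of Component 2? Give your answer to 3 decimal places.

0.148

P(component k | x) = w_k·f_k(x) / marginal(x), where marginal(x) = Σ_j w_j·f_j(x).
Component likelihoods at x = 7:
  f_1 = e^(−1.06)·1.06^7/7! = 0.000103361
  f_2 = e^(−1.88)·1.88^7/7! = 0.00251305
  f_3 = e^(−13.82)·13.82^7/7! = 0.0190185
Multiply by the mixture weights:
  w_1·f_1 = 0.35 × 0.000103361 = 3.61765e-05
  w_2·f_2 = 0.37 × 0.00251305 = 0.000929828
  w_3·f_3 = 0.28 × 0.0190185 = 0.00532518
Denominator: 3.61765e-05 + 0.000929828 + 0.00532518 = 0.00629118
Responsibility of Component 2: 0.000929828 / 0.00629118 ≈ 0.148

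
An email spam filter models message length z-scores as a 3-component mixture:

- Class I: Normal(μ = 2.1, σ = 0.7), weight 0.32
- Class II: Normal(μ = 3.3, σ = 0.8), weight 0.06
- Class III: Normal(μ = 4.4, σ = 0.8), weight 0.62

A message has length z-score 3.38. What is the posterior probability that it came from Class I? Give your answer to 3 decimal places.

Apply Bayes' rule: the posterior for each component is proportional to its prior times its likelihood at x.
Normal densities:
  p_I = (1/(0.7·√(2π)))·exp(−(3.38−2.1)²/(2·0.7²)) = 0.569918·exp(-1.67184) = 0.107088
  p_II = (1/(0.8·√(2π)))·exp(−(3.38−3.3)²/(2·0.8²)) = 0.498678·exp(-0.00500) = 0.496191
  p_III = (1/(0.8·√(2π)))·exp(−(3.38−4.4)²/(2·0.8²)) = 0.498678·exp(-0.81281) = 0.221218
Prior × likelihood for each component:
  π_I·p_I = 0.32 × 0.107088 = 0.0342683
  π_II·p_II = 0.06 × 0.496191 = 0.0297714
  π_III·p_III = 0.62 × 0.221218 = 0.137155
Marginal: 0.0342683 + 0.0297714 + 0.137155 = 0.201195
So the posterior for Class I is 0.0342683 / 0.201195 ≈ 0.170.

0.170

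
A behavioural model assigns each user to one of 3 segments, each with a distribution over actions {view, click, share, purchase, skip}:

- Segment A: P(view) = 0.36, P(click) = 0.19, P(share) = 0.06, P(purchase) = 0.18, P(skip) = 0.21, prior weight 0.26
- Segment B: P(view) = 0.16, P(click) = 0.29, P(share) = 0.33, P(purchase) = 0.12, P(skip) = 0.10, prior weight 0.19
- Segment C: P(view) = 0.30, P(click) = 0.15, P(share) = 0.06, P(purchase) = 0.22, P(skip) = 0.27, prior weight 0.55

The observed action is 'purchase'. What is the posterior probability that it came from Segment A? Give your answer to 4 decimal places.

P(component k | x) = w_k·f_k(x) / marginal(x), where marginal(x) = Σ_j w_j·f_j(x).
Component likelihoods at x = 'purchase':
  f_A = 0.18
  f_B = 0.12
  f_C = 0.22
Unnormalised posteriors:
  w_A·f_A = 0.26 × 0.18 = 0.0468
  w_B·f_B = 0.19 × 0.12 = 0.0228
  w_C·f_C = 0.55 × 0.22 = 0.121
Denominator: 0.0468 + 0.0228 + 0.121 = 0.1906
So the posterior for Segment A is 0.0468 / 0.1906 ≈ 0.2455.

0.2455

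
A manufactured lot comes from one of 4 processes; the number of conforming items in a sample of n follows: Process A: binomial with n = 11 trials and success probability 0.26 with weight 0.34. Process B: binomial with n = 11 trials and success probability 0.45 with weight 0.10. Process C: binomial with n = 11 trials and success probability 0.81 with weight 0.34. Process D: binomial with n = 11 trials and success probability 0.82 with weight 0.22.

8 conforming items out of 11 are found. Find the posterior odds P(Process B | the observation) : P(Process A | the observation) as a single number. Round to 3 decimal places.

9.724

The posterior odds equal the prior odds times the likelihood ratio: (π_i/π_j)·(f_i(x)/f_j(x)).
Binomial probabilities:
  f_A = 0.00139626
  f_B = 0.0461607
  f_C = 0.209713
  f_D = 0.196704
Odds = (0.10/0.34) × (0.0461607/0.00139626) = 0.294118 × 33.0603 ≈ 9.724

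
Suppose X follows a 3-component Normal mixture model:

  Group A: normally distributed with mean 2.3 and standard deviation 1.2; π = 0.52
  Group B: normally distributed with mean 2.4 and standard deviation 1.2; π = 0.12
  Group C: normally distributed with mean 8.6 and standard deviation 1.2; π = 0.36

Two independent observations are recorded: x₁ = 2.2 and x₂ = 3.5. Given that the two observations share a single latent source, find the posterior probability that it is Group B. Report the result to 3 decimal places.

0.198

P(component k | x) = π_k·f_k(x) / marginal(x), where marginal(x) = Σ_j π_j·f_j(x).
Since both observations come from the same component, the likelihood for component k is f_k(x₁)·f_k(x₂).
  f_A = [(1/(1.2·√(2π)))·exp(−(2.2−2.3)²/(2·1.2²)) = 0.332452·exp(-0.00347) = 0.3313] × [0.201642] = 0.066804
  f_B = [(1/(1.2·√(2π)))·exp(−(2.2−2.4)²/(2·1.2²)) = 0.332452·exp(-0.01389) = 0.327866] × [0.218406] = 0.071608
  f_C = [(1/(1.2·√(2π)))·exp(−(2.2−8.6)²/(2·1.2²)) = 0.332452·exp(-14.22222) = 2.21358e-07] × [3.97655e-05] = 8.80244e-12
Multiply by the mixture weights:
  π_A·f_A = 0.52 × 0.066804 = 0.0347381
  π_B·f_B = 0.12 × 0.071608 = 0.00859296
  π_C·f_C = 0.36 × 8.80244e-12 = 3.16888e-12
Sum: 0.0347381 + 0.00859296 + 3.16888e-12 = 0.043331
P(Group B | x₁,x₂) = 0.00859296 / 0.043331 ≈ 0.198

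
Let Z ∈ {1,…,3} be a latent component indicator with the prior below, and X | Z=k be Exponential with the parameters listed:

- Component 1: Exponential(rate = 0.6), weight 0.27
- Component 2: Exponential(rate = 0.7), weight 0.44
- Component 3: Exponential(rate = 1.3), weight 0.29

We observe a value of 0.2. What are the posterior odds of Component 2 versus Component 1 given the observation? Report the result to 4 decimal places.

1.8636

The posterior odds equal the prior odds times the likelihood ratio: (π_i/π_j)·(f_i(x)/f_j(x)).
Component likelihoods at x = 0.2:
  L_1 = 0.532152
  L_2 = 0.608551
  L_3 = 1.00237
0.267762 / 0.143681 ≈ 1.8636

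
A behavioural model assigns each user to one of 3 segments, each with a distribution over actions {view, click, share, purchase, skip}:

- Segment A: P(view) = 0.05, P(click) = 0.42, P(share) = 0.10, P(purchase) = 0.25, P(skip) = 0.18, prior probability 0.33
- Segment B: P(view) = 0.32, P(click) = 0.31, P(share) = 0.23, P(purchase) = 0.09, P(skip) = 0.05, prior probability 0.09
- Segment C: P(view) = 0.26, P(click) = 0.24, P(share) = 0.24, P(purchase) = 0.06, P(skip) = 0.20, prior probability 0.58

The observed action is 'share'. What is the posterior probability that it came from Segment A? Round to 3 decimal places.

P(component k | x) = π_k·f_k(x) / marginal(x), where marginal(x) = Σ_j π_j·f_j(x).
Evaluate each component's likelihood at the observed value:
  p_A = P(share | comp) = 0.10
  p_B = P(share | comp) = 0.23
  p_C = P(share | comp) = 0.24
Prior × likelihood for each component:
  π_A·p_A = 0.33 × 0.1 = 0.033
  π_B·p_B = 0.09 × 0.23 = 0.0207
  π_C·p_C = 0.58 × 0.24 = 0.1392
Normaliser: 0.033 + 0.0207 + 0.1392 = 0.1929
Responsibility of Segment A: 0.033 / 0.1929 ≈ 0.171

0.171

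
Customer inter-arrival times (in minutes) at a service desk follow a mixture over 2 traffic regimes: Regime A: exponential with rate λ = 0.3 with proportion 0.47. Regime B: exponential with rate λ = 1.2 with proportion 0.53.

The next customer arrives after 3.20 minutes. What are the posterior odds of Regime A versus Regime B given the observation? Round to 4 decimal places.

Only the two components matter; the odds are (π_i f_i(x)) / (π_j f_j(x)).
Component likelihoods at x = 3.20 minutes:
  L_A = 0.3·e^(−0.3·3.20) = 0.3·e^(−0.9600) = 0.114868
  L_B = 1.2·e^(−1.2·3.20) = 1.2·e^(−3.8400) = 0.0257923
Odds = (0.47/0.53) × (0.114868/0.0257923) = 0.886792 × 4.45357 ≈ 3.9494

3.9494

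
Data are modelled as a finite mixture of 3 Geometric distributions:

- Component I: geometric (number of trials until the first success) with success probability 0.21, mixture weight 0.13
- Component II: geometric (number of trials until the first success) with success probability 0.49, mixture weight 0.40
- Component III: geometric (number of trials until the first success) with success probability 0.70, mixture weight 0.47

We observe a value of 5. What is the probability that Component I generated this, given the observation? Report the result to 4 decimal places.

0.4004

P(component k | x) = w_k·f_k(x) / marginal(x), where marginal(x) = Σ_j w_j·f_j(x).
Component likelihoods at x = 5:
  f_I = 0.0817952
  f_II = 0.0331495
  f_III = 0.00567
Weight by the priors:
  w_I·f_I = 0.13 × 0.0817952 = 0.0106334
  w_II·f_II = 0.40 × 0.0331495 = 0.0132598
  w_III·f_III = 0.47 × 0.00567 = 0.0026649
Marginal: 0.0106334 + 0.0132598 + 0.0026649 = 0.0265581
P(Component I | x) = 0.0106334 / 0.0265581 ≈ 0.4004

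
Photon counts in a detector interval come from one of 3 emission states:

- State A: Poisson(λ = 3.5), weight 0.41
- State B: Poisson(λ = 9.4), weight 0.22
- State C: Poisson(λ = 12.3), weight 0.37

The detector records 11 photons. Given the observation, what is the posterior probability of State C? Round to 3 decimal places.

0.638

Apply Bayes' rule: the posterior for each component is proportional to its prior times its likelihood at x.
Poisson probabilities:
  p_A = 0.000730402
  p_B = 0.104926
  p_C = 0.111168
Unnormalised posteriors:
  π_A·p_A = 0.41 × 0.000730402 = 0.000299465
  π_B·p_B = 0.22 × 0.104926 = 0.0230837
  π_C·p_C = 0.37 × 0.111168 = 0.041132
Marginal: 0.000299465 + 0.0230837 + 0.041132 = 0.0645152
P(State C | 11 photons) = 0.041132 / 0.0645152 ≈ 0.638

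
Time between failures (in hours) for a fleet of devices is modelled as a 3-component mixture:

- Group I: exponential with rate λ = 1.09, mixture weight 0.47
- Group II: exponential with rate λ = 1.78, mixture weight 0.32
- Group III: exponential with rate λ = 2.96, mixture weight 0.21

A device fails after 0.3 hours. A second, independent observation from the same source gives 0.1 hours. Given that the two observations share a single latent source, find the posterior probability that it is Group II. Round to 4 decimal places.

Apply Bayes' rule: the posterior for each component is proportional to its prior times its likelihood at x.
Since both observations come from the same component, the likelihood for component k is f_k(x₁)·f_k(x₂).
  f_I = [1.09·e^(−1.09·0.3) = 1.09·e^(−0.3270) = 0.785981] × [0.977436] = 0.768247
  f_II = [1.78·e^(−1.78·0.3) = 1.78·e^(−0.5340) = 1.04353] × [1.48976] = 1.55461
  f_III = [2.96·e^(−2.96·0.3) = 2.96·e^(−0.8880) = 1.21797] × [2.20161] = 2.68151
Weight by the priors:
  w_I·f_I = 0.47 × 0.768247 = 0.361076
  w_II·f_II = 0.32 × 1.55461 = 0.497476
  w_III·f_III = 0.21 × 2.68151 = 0.563116
Marginal: 0.361076 + 0.497476 + 0.563116 = 1.42167
Responsibility of Group II: 0.497476 / 1.42167 ≈ 0.3499

0.3499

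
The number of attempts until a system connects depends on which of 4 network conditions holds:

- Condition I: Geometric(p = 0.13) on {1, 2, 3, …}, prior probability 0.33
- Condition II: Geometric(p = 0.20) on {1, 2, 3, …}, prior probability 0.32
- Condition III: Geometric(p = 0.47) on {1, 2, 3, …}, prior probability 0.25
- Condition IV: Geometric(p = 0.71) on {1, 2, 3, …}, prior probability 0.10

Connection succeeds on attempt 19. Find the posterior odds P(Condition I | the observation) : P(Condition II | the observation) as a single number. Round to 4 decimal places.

3.0339

Since P(k|x) ∝ π_k f_k(x), the posterior odds are π_i f_i(x) / (π_j f_j(x)).
Evaluate each component's likelihood at the observed value:
  L_I = 0.0105996
  L_II = 0.00360288
  L_III = 5.11757e-06
  L_IV = 1.49425e-10
Odds = (0.33/0.32) × (0.0105996/0.00360288) = 1.03125 × 2.94198 ≈ 3.0339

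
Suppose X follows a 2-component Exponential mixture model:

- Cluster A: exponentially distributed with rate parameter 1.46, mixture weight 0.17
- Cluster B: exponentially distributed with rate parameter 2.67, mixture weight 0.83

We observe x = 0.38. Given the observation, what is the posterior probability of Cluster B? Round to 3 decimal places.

0.849

P(component k | x) = w_k·f_k(x) / marginal(x), where marginal(x) = Σ_j w_j·f_j(x).
Component likelihoods at x = 0.38:
  f_A = 0.838313
  f_B = 0.968002
Weight by the priors:
  w_A·f_A = 0.17 × 0.838313 = 0.142513
  w_B·f_B = 0.83 × 0.968002 = 0.803441
Marginal: 0.142513 + 0.803441 = 0.945955
P(Cluster B | 0.38) = 0.803441 / 0.945955 ≈ 0.849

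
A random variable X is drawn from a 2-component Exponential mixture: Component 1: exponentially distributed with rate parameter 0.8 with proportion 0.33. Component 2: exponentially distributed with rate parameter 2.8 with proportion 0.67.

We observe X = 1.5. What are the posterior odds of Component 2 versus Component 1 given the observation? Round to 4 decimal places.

0.3538

Only the two components matter; the odds are (π_i f_i(x)) / (π_j f_j(x)).
Evaluate each component's likelihood at the observed value:
  L_1 = 0.8·e^(−0.8·1.5) = 0.8·e^(−1.2000) = 0.240955
  L_2 = 2.8·e^(−2.8·1.5) = 2.8·e^(−4.2000) = 0.0419876
Posterior odds = (π_2·L_2) / (π_1·L_1) = (0.67·0.0419876) / (0.33·0.240955) = 0.0281317 / 0.0795153 ≈ 0.3538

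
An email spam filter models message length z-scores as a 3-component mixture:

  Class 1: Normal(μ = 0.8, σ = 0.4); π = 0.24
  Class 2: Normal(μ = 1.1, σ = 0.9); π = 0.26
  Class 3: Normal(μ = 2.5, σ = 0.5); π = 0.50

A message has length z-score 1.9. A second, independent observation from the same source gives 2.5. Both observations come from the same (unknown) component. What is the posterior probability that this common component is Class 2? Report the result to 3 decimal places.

The responsibility of component k is π_k f_k(x) divided by Σ_j π_j f_j(x).
Since both observations come from the same component, the likelihood for component k is f_k(x₁)·f_k(x₂).
  p_1 = [(1/(0.4·√(2π)))·exp(−(1.9−0.8)²/(2·0.4²)) = 0.997356·exp(-3.78125) = 0.0227339] × [0.000119297] = 2.71208e-06
  p_2 = [(1/(0.9·√(2π)))·exp(−(1.9−1.1)²/(2·0.9²)) = 0.443269·exp(-0.39506) = 0.298603] × [0.132198] = 0.0394747
  p_3 = [(1/(0.5·√(2π)))·exp(−(1.9−2.5)²/(2·0.5²)) = 0.797885·exp(-0.72000) = 0.388372] × [0.797885] = 0.309876
Weight by the priors:
  π_1·p_1 = 0.24 × 2.71208e-06 = 6.50899e-07
  π_2·p_2 = 0.26 × 0.0394747 = 0.0102634
  π_3·p_3 = 0.50 × 0.309876 = 0.154938
Evidence: 6.50899e-07 + 0.0102634 + 0.154938 = 0.165202
P(Class 2 | x₁,x₂) = 0.0102634 / 0.165202 ≈ 0.062

0.062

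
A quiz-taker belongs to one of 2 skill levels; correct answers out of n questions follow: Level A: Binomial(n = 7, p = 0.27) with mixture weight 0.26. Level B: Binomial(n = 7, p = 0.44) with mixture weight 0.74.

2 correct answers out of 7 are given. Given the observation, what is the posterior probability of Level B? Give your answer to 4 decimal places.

0.6676

Posterior ∝ prior × likelihood, so P(k | x) ∝ π_k f_k(x); normalise over all components.
Component likelihoods at x = 2 correct answers out of 7:
  L_A = 0.317367
  L_B = 0.223906
Unnormalised posteriors:
  π_A·L_A = 0.26 × 0.317367 = 0.0825153
  π_B·L_B = 0.74 × 0.223906 = 0.16569
Marginal: 0.0825153 + 0.16569 = 0.248205
Responsibility of Level B: 0.16569 / 0.248205 ≈ 0.6676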